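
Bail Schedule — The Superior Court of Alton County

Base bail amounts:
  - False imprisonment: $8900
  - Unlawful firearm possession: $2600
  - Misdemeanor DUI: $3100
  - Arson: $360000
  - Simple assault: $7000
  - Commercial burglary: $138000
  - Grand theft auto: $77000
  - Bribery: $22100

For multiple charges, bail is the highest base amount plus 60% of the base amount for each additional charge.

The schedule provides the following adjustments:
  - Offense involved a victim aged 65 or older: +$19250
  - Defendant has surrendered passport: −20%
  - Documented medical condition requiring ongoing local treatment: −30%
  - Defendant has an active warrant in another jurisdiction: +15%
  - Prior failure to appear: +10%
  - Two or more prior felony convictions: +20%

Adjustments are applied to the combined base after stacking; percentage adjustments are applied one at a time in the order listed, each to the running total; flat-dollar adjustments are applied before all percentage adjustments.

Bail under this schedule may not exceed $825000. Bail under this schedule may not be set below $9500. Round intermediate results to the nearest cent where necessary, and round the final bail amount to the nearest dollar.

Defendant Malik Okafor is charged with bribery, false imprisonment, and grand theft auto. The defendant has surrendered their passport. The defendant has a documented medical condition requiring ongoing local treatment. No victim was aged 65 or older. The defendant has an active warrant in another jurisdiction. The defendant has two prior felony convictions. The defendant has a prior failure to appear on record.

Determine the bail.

Base amounts from the schedule: bribery $22100; false imprisonment $8900; grand theft auto $77000.
Stacking rule: highest base plus 60% of each additional charge. Highest is grand theft auto at $77000. Additional: $22100 × 60% = $13260; $8900 × 60% = $5340. Combined base = $77000 + $18600 = $95600.
Defendant has surrendered passport (−20%): $95600 × 0.8 = $76480.
Documented medical condition requiring ongoing local treatment (−30%): $76480 × 0.7 = $53536.
Defendant has an active warrant in another jurisdiction (+15%): $53536 × 1.15 = $61566.40.
Prior failure to appear (+10%): $61566.40 × 1.1 = $67723.04.
Two or more prior felony convictions (+20%): $67723.04 × 1.2 = $81267.65.
$81267.65 is within the $825000 maximum.
$81267.65 is at or above the $9500 minimum.
Rounded to the nearest dollar: $81268.

$81268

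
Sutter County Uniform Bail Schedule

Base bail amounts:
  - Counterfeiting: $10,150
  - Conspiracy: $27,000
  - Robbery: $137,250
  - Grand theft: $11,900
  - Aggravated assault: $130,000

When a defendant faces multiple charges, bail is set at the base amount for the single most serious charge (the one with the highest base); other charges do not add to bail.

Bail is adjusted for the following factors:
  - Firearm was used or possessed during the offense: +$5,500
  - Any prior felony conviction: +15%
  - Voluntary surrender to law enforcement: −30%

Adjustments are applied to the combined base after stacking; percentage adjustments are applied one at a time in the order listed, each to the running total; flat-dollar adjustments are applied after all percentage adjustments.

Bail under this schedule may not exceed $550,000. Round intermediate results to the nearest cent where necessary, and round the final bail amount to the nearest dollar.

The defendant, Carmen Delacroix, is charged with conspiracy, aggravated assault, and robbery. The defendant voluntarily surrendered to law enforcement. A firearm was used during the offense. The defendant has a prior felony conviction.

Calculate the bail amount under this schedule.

$115,986

Base amounts from the schedule: conspiracy $27,000; aggravated assault $130,000; robbery $137,250.
Stacking rule: use the highest base only. Highest is robbery at $137,250. Combined base = $137,250.
Any prior felony conviction (+15%): $137,250 × 1.15 = $157,837.50.
Voluntary surrender to law enforcement (−30%): $157,837.50 × 0.7 = $110,486.25.
Firearm was used or possessed during the offense (+$5,500 flat): $110,486.25 + $5,500 = $115,986.25.
$115,986.25 is within the $550,000 maximum.
Rounded to the nearest dollar: $115,986.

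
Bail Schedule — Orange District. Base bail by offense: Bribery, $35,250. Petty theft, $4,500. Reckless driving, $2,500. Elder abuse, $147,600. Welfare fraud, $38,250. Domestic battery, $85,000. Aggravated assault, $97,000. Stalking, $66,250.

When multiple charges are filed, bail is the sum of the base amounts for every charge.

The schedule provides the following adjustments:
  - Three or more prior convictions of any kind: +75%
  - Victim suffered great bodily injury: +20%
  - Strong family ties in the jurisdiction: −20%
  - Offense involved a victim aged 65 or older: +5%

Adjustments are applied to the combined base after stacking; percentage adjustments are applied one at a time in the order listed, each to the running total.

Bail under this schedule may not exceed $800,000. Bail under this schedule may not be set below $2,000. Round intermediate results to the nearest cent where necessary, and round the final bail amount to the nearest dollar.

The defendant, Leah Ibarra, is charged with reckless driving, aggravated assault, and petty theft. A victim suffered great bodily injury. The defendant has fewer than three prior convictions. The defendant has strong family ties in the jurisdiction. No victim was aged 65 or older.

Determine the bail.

Base amounts from the schedule: reckless driving $2,500; aggravated assault $97,000; petty theft $4,500.
Stacking rule: sum of all bases. $2,500 + $97,000 + $4,500 = $104,000.
Victim suffered great bodily injury (+20%): $104,000 × 1.2 = $124,800.
Strong family ties in the jurisdiction (−20%): $124,800 × 0.8 = $99,840.
$99,840 is within the $800,000 maximum.
$99,840 is at or above the $2,000 minimum.

$99,840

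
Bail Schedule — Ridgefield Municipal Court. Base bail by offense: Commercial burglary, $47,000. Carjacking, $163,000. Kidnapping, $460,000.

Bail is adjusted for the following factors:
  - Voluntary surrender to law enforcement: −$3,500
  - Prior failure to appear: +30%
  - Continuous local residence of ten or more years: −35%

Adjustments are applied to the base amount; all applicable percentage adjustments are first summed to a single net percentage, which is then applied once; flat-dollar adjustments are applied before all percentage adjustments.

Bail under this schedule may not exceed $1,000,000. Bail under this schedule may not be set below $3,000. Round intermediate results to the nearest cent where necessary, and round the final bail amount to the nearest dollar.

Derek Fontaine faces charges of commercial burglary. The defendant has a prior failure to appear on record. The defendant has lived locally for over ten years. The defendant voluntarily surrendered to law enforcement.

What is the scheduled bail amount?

$41,325

Base amounts from the schedule: commercial burglary $47,000.
Single charge. Combined base = $47,000.
Voluntary surrender to law enforcement (−$3,500 flat): $47,000 − $3,500 = $43,500.
Net percentage adjustment: +30% −35% = −5%. $43,500 × 0.95 = $41,325.
$41,325 is within the $1,000,000 maximum.
$41,325 is at or above the $3,000 minimum.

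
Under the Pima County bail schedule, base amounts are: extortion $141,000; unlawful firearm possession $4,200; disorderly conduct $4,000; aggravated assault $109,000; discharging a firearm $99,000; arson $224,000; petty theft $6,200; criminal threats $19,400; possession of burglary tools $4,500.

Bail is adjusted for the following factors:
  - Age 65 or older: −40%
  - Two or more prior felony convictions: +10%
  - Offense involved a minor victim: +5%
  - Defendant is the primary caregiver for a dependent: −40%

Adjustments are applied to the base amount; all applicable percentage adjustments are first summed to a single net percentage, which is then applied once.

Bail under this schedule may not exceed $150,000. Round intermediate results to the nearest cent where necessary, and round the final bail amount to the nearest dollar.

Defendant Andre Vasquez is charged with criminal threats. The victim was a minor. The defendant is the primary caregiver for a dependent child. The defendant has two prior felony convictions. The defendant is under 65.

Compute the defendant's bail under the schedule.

$14,550

Base amounts from the schedule: criminal threats $19,400.
Single charge. Combined base = $19,400.
Net percentage adjustment: +10% +5% −40% = −25%. $19,400 × 0.75 = $14,550.
$14,550 is within the $150,000 maximum.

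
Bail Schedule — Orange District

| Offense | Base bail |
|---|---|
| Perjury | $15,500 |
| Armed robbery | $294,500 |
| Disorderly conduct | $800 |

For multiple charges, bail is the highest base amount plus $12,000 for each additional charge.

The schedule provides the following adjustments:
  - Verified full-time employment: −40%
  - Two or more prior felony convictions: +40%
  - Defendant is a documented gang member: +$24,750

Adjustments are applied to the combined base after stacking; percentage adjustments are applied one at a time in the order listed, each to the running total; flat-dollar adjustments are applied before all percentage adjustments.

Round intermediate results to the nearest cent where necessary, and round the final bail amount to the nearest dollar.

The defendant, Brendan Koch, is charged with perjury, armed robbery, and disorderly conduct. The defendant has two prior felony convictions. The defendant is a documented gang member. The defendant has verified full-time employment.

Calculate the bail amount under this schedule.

$288,330

Base amounts from the schedule: perjury $15,500; armed robbery $294,500; disorderly conduct $800.
Stacking rule: highest base plus $12,000 per additional charge. Highest is armed robbery at $294,500; 2 additional charges → +$24,000. Combined base = $318,500.
Defendant is a documented gang member (+$24,750 flat): $318,500 + $24,750 = $343,250.
Verified full-time employment (−40%): $343,250 × 0.6 = $205,950.
Two or more prior felony convictions (+40%): $205,950 × 1.4 = $288,330.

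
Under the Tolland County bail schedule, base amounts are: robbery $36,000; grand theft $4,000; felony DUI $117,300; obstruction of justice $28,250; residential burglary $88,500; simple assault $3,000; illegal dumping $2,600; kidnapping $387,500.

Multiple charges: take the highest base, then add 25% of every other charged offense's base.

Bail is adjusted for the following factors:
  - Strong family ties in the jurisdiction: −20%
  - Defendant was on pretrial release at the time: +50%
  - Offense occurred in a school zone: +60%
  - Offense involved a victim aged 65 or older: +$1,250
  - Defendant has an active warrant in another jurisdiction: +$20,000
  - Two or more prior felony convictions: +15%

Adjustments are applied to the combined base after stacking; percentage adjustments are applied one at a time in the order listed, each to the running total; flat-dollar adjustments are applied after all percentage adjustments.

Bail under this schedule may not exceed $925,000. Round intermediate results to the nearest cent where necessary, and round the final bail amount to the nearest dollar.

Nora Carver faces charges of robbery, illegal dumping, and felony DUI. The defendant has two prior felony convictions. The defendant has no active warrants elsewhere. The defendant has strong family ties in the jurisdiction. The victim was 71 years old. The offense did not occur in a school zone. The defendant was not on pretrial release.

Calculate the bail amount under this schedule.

Base amounts from the schedule: robbery $36,000; illegal dumping $2,600; felony DUI $117,300.
Stacking rule: highest base plus 25% of each additional charge. Highest is felony DUI at $117,300. Additional: $36,000 × 25% = $9,000; $2,600 × 25% = $650. Combined base = $117,300 + $9,650 = $126,950.
Strong family ties in the jurisdiction (−20%): $126,950 × 0.8 = $101,560.
Two or more prior felony convictions (+15%): $101,560 × 1.15 = $116,794.
Offense involved a victim aged 65 or older (+$1,250 flat): $116,794 + $1,250 = $118,044.
$118,044 is within the $925,000 maximum.

$118,044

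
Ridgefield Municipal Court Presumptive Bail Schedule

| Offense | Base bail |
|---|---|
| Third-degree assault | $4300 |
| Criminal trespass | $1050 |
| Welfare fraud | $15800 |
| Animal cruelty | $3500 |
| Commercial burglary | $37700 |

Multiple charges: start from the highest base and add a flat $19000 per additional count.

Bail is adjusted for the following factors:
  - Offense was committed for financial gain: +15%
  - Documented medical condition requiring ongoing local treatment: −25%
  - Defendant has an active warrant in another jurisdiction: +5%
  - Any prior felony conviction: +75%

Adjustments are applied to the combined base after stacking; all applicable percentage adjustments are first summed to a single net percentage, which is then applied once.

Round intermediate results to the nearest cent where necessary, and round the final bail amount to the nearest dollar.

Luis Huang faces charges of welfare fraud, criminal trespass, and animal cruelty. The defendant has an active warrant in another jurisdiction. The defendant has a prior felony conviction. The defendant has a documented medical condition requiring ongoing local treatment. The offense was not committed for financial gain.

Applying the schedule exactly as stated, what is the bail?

Base amounts from the schedule: welfare fraud $15800; criminal trespass $1050; animal cruelty $3500.
Stacking rule: highest base plus $19000 per additional charge. Highest is welfare fraud at $15800; 2 additional charges → +$38000. Combined base = $53800.
Net percentage adjustment: −25% +5% +75% = +55%. $53800 × 1.55 = $83390.

$83390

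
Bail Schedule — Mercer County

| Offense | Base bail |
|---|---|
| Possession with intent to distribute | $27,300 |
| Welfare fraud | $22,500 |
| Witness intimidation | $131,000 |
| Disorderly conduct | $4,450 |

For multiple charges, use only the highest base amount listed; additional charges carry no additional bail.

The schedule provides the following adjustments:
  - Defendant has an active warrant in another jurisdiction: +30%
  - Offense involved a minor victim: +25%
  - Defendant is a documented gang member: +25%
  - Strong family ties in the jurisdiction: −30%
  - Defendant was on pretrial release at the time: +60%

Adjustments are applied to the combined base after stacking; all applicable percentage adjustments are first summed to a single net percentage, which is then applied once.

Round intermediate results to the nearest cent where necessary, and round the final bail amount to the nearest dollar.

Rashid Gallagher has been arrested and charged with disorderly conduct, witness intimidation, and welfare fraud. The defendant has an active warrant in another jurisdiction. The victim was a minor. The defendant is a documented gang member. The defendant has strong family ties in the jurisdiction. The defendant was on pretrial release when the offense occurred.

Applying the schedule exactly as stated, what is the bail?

$275,100

Base amounts from the schedule: disorderly conduct $4,450; witness intimidation $131,000; welfare fraud $22,500.
Stacking rule: use the highest base only. Highest is witness intimidation at $131,000. Combined base = $131,000.
Net percentage adjustment: +30% +25% +25% −30% +60% = +110%. $131,000 × 2.1 = $275,100.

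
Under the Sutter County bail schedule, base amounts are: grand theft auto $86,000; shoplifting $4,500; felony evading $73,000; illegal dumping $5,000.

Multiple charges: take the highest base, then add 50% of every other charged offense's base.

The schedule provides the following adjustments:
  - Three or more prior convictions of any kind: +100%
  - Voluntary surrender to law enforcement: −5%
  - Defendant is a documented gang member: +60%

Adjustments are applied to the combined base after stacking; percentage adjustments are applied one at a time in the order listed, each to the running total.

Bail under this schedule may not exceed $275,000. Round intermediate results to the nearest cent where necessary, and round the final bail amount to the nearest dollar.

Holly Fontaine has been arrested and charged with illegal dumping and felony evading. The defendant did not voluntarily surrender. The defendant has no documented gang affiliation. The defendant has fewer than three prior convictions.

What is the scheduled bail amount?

Base amounts from the schedule: illegal dumping $5,000; felony evading $73,000.
Stacking rule: highest base plus 50% of each additional charge. Highest is felony evading at $73,000. Additional: $5,000 × 50% = $2,500. Combined base = $73,000 + $2,500 = $75,500.
No adjustment factors apply to this defendant.
$75,500 is within the $275,000 maximum.

$75,500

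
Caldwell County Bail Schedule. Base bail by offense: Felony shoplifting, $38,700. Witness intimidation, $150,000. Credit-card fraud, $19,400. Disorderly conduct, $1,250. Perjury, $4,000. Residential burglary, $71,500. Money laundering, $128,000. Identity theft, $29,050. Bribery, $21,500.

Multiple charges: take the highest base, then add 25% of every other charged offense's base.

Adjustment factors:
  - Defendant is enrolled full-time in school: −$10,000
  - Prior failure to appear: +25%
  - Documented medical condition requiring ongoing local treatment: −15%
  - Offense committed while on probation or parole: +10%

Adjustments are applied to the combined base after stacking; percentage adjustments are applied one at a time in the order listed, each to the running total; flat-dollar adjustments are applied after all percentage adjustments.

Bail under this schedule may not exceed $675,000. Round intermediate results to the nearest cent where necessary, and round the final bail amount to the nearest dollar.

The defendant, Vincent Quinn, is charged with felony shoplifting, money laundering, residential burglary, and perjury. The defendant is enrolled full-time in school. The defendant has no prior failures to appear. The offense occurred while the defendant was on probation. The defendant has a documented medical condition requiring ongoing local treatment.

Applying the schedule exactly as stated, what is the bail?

Base amounts from the schedule: felony shoplifting $38,700; money laundering $128,000; residential burglary $71,500; perjury $4,000.
Stacking rule: highest base plus 25% of each additional charge. Highest is money laundering at $128,000. Additional: $38,700 × 25% = $9,675; $71,500 × 25% = $17,875; $4,000 × 25% = $1,000. Combined base = $128,000 + $28,550 = $156,550.
Documented medical condition requiring ongoing local treatment (−15%): $156,550 × 0.85 = $133,067.50.
Offense committed while on probation or parole (+10%): $133,067.50 × 1.1 = $146,374.25.
Defendant is enrolled full-time in school (−$10,000 flat): $146,374.25 − $10,000 = $136,374.25.
$136,374.25 is within the $675,000 maximum.
Rounded to the nearest dollar: $136,374.

$136,374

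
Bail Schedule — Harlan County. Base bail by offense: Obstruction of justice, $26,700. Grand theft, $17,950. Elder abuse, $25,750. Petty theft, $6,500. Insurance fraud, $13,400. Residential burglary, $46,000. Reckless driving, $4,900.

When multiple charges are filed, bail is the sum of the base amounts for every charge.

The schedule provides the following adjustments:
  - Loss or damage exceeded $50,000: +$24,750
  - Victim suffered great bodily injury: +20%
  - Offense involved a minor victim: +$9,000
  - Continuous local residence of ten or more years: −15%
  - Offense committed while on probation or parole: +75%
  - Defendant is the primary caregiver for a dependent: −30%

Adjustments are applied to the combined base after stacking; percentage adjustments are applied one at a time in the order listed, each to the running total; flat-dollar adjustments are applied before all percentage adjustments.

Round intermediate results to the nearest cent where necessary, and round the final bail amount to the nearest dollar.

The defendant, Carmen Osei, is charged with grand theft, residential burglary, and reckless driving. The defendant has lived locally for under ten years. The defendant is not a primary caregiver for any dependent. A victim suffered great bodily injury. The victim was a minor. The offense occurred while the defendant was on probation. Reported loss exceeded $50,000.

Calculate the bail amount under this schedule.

$215,460

Base amounts from the schedule: grand theft $17,950; residential burglary $46,000; reckless driving $4,900.
Stacking rule: sum of all bases. $17,950 + $46,000 + $4,900 = $68,850.
Loss or damage exceeded $50,000 (+$24,750 flat): $68,850 + $24,750 = $93,600.
Offense involved a minor victim (+$9,000 flat): $93,600 + $9,000 = $102,600.
Victim suffered great bodily injury (+20%): $102,600 × 1.2 = $123,120.
Offense committed while on probation or parole (+75%): $123,120 × 1.75 = $215,460.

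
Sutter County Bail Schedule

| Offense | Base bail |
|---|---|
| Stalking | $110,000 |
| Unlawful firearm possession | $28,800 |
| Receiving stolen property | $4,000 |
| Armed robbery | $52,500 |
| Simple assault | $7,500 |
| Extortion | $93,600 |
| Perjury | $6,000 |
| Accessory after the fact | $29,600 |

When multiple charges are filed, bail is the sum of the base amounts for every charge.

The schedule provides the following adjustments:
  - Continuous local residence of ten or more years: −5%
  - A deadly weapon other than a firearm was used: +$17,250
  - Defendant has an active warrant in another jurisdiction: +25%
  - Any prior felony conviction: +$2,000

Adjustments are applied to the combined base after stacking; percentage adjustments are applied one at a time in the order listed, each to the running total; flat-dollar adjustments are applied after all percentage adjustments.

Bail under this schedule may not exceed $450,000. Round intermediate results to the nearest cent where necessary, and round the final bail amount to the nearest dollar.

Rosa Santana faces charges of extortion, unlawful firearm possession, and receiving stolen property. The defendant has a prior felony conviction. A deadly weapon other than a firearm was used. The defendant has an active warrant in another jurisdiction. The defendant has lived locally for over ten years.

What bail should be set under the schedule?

Base amounts from the schedule: extortion $93,600; unlawful firearm possession $28,800; receiving stolen property $4,000.
Stacking rule: sum of all bases. $93,600 + $28,800 + $4,000 = $126,400.
Continuous local residence of ten or more years (−5%): $126,400 × 0.95 = $120,080.
Defendant has an active warrant in another jurisdiction (+25%): $120,080 × 1.25 = $150,100.
A deadly weapon other than a firearm was used (+$17,250 flat): $150,100 + $17,250 = $167,350.
Any prior felony conviction (+$2,000 flat): $167,350 + $2,000 = $169,350.
$169,350 is within the $450,000 maximum.

$169,350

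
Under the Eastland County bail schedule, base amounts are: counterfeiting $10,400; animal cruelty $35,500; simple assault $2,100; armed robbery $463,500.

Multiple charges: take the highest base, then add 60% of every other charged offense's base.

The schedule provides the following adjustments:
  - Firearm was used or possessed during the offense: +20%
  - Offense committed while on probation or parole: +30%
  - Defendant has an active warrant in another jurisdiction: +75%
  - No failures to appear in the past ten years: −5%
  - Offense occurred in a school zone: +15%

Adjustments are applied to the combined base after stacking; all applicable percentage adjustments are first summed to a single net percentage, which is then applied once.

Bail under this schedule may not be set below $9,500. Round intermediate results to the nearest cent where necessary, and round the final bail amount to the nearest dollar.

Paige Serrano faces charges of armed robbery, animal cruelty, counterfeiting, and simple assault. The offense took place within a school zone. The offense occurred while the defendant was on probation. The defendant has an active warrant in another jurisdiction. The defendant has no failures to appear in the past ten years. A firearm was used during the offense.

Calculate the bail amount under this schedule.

$1,156,905

Base amounts from the schedule: armed robbery $463,500; animal cruelty $35,500; counterfeiting $10,400; simple assault $2,100.
Stacking rule: highest base plus 60% of each additional charge. Highest is armed robbery at $463,500. Additional: $35,500 × 60% = $21,300; $10,400 × 60% = $6,240; $2,100 × 60% = $1,260. Combined base = $463,500 + $28,800 = $492,300.
Net percentage adjustment: +20% +30% +75% −5% +15% = +135%. $492,300 × 2.35 = $1,156,905.
$1,156,905 is at or above the $9,500 minimum.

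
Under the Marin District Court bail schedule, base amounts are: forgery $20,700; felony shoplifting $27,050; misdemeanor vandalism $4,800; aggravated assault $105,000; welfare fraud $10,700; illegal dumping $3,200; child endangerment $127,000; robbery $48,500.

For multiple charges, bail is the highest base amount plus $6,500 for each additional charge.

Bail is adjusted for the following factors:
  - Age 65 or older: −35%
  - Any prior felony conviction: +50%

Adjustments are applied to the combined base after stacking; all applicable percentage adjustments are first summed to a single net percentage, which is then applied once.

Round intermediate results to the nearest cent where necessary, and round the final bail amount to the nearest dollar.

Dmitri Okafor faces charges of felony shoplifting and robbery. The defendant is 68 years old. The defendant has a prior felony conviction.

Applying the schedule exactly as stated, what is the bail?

Base amounts from the schedule: felony shoplifting $27,050; robbery $48,500.
Stacking rule: highest base plus $6,500 per additional charge. Highest is robbery at $48,500; 1 additional charge → +$6,500. Combined base = $55,000.
Net percentage adjustment: −35% +50% = +15%. $55,000 × 1.15 = $63,250.

$63,250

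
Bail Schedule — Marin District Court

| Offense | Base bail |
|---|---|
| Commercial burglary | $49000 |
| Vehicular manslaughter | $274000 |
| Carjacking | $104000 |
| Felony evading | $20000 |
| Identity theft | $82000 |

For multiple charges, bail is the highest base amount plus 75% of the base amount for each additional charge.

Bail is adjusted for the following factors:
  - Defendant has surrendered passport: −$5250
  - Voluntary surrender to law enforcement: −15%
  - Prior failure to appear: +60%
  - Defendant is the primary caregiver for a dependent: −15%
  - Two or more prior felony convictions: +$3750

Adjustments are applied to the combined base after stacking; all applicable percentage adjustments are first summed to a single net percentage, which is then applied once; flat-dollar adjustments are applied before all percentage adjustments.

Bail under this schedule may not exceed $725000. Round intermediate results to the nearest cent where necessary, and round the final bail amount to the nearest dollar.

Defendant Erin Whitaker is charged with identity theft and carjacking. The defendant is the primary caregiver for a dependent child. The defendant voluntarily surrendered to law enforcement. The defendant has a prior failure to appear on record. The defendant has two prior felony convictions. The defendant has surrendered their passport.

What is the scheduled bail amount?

$213200

Base amounts from the schedule: identity theft $82000; carjacking $104000.
Stacking rule: highest base plus 75% of each additional charge. Highest is carjacking at $104000. Additional: $82000 × 75% = $61500. Combined base = $104000 + $61500 = $165500.
Defendant has surrendered passport (−$5250 flat): $165500 − $5250 = $160250.
Two or more prior felony convictions (+$3750 flat): $160250 + $3750 = $164000.
Net percentage adjustment: −15% +60% −15% = +30%. $164000 × 1.3 = $213200.
$213200 is within the $725000 maximum.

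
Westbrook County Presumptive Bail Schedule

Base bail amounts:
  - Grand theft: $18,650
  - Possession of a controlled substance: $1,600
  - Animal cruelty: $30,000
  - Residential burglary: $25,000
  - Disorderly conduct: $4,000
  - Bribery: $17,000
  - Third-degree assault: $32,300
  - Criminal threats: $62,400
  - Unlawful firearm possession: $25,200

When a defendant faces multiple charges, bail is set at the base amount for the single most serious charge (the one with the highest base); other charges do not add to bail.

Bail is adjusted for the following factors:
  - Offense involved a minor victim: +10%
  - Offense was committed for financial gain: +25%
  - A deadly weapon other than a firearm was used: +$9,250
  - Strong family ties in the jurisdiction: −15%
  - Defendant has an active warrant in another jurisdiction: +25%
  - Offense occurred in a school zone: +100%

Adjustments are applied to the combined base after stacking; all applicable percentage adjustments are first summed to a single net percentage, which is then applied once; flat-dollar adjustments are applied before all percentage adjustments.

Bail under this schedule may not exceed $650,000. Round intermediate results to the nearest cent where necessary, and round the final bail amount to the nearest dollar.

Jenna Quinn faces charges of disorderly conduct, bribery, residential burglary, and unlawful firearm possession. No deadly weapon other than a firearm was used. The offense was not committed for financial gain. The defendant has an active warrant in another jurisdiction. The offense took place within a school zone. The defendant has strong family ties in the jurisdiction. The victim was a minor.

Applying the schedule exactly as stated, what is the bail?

Base amounts from the schedule: disorderly conduct $4,000; bribery $17,000; residential burglary $25,000; unlawful firearm possession $25,200.
Stacking rule: use the highest base only. Highest is unlawful firearm possession at $25,200. Combined base = $25,200.
Net percentage adjustment: +10% −15% +25% +100% = +120%. $25,200 × 2.2 = $55,440.
$55,440 is within the $650,000 maximum.

$55,440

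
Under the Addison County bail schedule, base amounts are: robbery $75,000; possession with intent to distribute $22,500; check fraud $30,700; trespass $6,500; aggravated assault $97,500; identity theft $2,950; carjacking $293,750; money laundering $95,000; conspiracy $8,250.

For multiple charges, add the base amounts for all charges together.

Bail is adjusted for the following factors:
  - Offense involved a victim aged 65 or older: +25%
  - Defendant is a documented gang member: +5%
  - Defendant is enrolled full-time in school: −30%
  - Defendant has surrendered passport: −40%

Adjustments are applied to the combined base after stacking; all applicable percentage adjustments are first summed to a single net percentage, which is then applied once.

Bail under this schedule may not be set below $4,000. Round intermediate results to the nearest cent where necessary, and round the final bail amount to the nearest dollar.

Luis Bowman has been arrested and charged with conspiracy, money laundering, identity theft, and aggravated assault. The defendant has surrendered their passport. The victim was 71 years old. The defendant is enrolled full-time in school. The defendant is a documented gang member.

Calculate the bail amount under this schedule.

$122,220

Base amounts from the schedule: conspiracy $8,250; money laundering $95,000; identity theft $2,950; aggravated assault $97,500.
Stacking rule: sum of all bases. $8,250 + $95,000 + $2,950 + $97,500 = $203,700.
Net percentage adjustment: +25% +5% −30% −40% = −40%. $203,700 × 0.6 = $122,220.
$122,220 is at or above the $4,000 minimum.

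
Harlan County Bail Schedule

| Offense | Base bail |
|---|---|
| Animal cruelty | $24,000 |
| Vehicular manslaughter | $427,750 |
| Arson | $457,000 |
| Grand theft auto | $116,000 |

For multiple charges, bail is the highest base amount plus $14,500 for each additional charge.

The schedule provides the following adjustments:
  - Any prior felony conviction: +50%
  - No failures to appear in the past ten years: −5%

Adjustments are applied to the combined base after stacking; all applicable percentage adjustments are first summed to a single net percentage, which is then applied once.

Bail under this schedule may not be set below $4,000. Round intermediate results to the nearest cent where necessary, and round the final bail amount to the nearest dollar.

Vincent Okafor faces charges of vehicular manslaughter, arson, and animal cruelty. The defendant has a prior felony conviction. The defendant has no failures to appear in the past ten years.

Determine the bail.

Base amounts from the schedule: vehicular manslaughter $427,750; arson $457,000; animal cruelty $24,000.
Stacking rule: highest base plus $14,500 per additional charge. Highest is arson at $457,000; 2 additional charges → +$29,000. Combined base = $486,000.
Net percentage adjustment: +50% −5% = +45%. $486,000 × 1.45 = $704,700.
$704,700 is at or above the $4,000 minimum.

$704,700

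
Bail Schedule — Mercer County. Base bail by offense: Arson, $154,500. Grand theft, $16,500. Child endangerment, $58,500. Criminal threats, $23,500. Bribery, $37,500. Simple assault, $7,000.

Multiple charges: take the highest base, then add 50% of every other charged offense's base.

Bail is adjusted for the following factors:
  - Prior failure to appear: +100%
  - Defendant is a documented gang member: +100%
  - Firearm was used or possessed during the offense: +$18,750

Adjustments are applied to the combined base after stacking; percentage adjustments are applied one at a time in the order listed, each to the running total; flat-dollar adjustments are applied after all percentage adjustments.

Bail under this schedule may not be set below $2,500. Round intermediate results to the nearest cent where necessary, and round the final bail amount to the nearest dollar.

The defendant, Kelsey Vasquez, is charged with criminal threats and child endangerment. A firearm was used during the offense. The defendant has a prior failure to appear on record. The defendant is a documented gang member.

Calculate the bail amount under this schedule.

Base amounts from the schedule: criminal threats $23,500; child endangerment $58,500.
Stacking rule: highest base plus 50% of each additional charge. Highest is child endangerment at $58,500. Additional: $23,500 × 50% = $11,750. Combined base = $58,500 + $11,750 = $70,250.
Prior failure to appear (+100%): $70,250 × 2 = $140,500.
Defendant is a documented gang member (+100%): $140,500 × 2 = $281,000.
Firearm was used or possessed during the offense (+$18,750 flat): $281,000 + $18,750 = $299,750.
$299,750 is at or above the $2,500 minimum.

$299,750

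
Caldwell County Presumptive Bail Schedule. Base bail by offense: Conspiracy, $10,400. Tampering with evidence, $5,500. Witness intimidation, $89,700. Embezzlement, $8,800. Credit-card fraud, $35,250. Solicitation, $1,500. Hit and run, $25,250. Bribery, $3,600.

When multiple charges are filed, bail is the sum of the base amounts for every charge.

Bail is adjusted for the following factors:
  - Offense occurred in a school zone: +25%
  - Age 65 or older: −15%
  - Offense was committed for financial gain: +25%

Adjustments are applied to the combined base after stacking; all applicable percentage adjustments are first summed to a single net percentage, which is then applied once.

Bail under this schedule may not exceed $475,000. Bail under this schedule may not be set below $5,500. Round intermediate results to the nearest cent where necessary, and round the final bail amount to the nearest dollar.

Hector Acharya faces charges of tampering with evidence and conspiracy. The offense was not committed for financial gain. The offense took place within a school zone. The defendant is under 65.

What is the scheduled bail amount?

Base amounts from the schedule: tampering with evidence $5,500; conspiracy $10,400.
Stacking rule: sum of all bases. $5,500 + $10,400 = $15,900.
Offense occurred in a school zone (+25%): $15,900 × 1.25 = $19,875.
$19,875 is within the $475,000 maximum.
$19,875 is at or above the $5,500 minimum.

$19,875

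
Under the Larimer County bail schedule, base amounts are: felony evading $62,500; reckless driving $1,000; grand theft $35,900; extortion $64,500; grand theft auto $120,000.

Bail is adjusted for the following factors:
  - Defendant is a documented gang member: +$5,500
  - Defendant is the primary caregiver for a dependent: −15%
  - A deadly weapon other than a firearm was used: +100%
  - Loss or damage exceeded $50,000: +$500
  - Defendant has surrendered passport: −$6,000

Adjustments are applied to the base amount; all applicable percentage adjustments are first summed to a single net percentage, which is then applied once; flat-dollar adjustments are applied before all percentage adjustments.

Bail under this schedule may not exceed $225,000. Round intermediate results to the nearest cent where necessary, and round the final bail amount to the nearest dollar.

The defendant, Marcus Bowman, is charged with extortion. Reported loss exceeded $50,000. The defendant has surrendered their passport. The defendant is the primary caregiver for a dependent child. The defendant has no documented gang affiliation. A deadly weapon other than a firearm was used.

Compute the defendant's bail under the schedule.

Base amounts from the schedule: extortion $64,500.
Single charge. Combined base = $64,500.
Loss or damage exceeded $50,000 (+$500 flat): $64,500 + $500 = $65,000.
Defendant has surrendered passport (−$6,000 flat): $65,000 − $6,000 = $59,000.
Net percentage adjustment: −15% +100% = +85%. $59,000 × 1.85 = $109,150.
$109,150 is within the $225,000 maximum.

$109,150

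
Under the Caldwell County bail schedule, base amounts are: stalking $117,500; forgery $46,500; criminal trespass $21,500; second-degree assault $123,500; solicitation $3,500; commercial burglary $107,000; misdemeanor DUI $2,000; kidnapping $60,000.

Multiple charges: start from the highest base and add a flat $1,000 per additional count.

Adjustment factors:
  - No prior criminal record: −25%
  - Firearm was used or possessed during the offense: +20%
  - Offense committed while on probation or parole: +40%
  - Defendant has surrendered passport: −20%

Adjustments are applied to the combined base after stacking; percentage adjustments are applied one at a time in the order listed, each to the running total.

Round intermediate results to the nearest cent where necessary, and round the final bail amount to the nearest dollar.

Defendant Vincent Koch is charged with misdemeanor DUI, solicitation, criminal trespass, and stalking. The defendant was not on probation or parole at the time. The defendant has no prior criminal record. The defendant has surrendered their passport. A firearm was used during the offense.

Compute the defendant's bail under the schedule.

$86,760

Base amounts from the schedule: misdemeanor DUI $2,000; solicitation $3,500; criminal trespass $21,500; stalking $117,500.
Stacking rule: highest base plus $1,000 per additional charge. Highest is stalking at $117,500; 3 additional charges → +$3,000. Combined base = $120,500.
No prior criminal record (−25%): $120,500 × 0.75 = $90,375.
Firearm was used or possessed during the offense (+20%): $90,375 × 1.2 = $108,450.
Defendant has surrendered passport (−20%): $108,450 × 0.8 = $86,760.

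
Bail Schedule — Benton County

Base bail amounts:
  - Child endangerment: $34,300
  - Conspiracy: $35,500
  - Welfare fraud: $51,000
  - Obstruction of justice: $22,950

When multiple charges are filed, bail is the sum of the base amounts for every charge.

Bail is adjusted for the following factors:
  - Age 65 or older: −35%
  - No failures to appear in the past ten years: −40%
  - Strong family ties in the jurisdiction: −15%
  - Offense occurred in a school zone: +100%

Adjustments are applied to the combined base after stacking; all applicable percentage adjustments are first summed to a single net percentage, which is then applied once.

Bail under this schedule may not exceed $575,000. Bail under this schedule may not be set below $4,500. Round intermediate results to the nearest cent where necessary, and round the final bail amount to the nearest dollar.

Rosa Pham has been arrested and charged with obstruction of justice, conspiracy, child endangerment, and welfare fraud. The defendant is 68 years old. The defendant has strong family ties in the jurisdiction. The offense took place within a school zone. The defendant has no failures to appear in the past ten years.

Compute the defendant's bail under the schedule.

$158,125

Base amounts from the schedule: obstruction of justice $22,950; conspiracy $35,500; child endangerment $34,300; welfare fraud $51,000.
Stacking rule: sum of all bases. $22,950 + $35,500 + $34,300 + $51,000 = $143,750.
Net percentage adjustment: −35% −40% −15% +100% = +10%. $143,750 × 1.1 = $158,125.
$158,125 is within the $575,000 maximum.
$158,125 is at or above the $4,500 minimum.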